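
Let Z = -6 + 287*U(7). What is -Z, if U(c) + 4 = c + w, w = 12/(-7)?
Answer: -363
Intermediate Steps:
w = -12/7 (w = 12*(-⅐) = -12/7 ≈ -1.7143)
U(c) = -40/7 + c (U(c) = -4 + (c - 12/7) = -4 + (-12/7 + c) = -40/7 + c)
Z = 363 (Z = -6 + 287*(-40/7 + 7) = -6 + 287*(9/7) = -6 + 369 = 363)
-Z = -1*363 = -363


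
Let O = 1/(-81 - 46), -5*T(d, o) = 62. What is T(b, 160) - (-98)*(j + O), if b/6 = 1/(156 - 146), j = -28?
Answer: -1750804/635 ≈ -2757.2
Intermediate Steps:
b = ⅗ (b = 6/(156 - 146) = 6/10 = 6*(⅒) = ⅗ ≈ 0.60000)
T(d, o) = -62/5 (T(d, o) = -⅕*62 = -62/5)
O = -1/127 (O = 1/(-127) = -1/127 ≈ -0.0078740)
T(b, 160) - (-98)*(j + O) = -62/5 - (-98)*(-28 - 1/127) = -62/5 - (-98)*(-3557)/127 = -62/5 - 1*348586/127 = -62/5 - 348586/127 = -1750804/635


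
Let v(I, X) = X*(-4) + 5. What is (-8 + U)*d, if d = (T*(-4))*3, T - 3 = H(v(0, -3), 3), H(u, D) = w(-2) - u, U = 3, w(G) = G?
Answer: -960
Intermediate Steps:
v(I, X) = 5 - 4*X (v(I, X) = -4*X + 5 = 5 - 4*X)
H(u, D) = -2 - u
T = -16 (T = 3 + (-2 - (5 - 4*(-3))) = 3 + (-2 - (5 + 12)) = 3 + (-2 - 1*17) = 3 + (-2 - 17) = 3 - 19 = -16)
d = 192 (d = -16*(-4)*3 = 64*3 = 192)
(-8 + U)*d = (-8 + 3)*192 = -5*192 = -960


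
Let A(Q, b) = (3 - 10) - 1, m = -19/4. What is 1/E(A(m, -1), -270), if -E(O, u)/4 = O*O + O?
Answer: -1/224 ≈ -0.0044643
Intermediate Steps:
m = -19/4 (m = -19*¼ = -19/4 ≈ -4.7500)
A(Q, b) = -8 (A(Q, b) = -7 - 1 = -8)
E(O, u) = -4*O - 4*O² (E(O, u) = -4*(O*O + O) = -4*(O² + O) = -4*(O + O²) = -4*O - 4*O²)
1/E(A(m, -1), -270) = 1/(-4*(-8)*(1 - 8)) = 1/(-4*(-8)*(-7)) = 1/(-224) = -1/224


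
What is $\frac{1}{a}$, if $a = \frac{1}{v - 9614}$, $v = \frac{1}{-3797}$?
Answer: $- \frac{36504359}{3797} \approx -9614.0$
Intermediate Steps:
$v = - \frac{1}{3797} \approx -0.00026337$
$a = - \frac{3797}{36504359}$ ($a = \frac{1}{- \frac{1}{3797} - 9614} = \frac{1}{- \frac{36504359}{3797}} = - \frac{3797}{36504359} \approx -0.00010401$)
$\frac{1}{a} = \frac{1}{- \frac{3797}{36504359}} = - \frac{36504359}{3797}$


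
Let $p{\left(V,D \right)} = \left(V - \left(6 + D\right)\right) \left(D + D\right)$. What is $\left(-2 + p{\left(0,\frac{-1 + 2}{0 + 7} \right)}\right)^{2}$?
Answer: $\frac{33856}{2401} \approx 14.101$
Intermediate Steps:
$p{\left(V,D \right)} = 2 D \left(-6 + V - D\right)$ ($p{\left(V,D \right)} = \left(-6 + V - D\right) 2 D = 2 D \left(-6 + V - D\right)$)
$\left(-2 + p{\left(0,\frac{-1 + 2}{0 + 7} \right)}\right)^{2} = \left(-2 + 2 \frac{-1 + 2}{0 + 7} \left(-6 + 0 - \frac{-1 + 2}{0 + 7}\right)\right)^{2} = \left(-2 + 2 \cdot 1 \cdot \frac{1}{7} \left(-6 + 0 - 1 \cdot \frac{1}{7}\right)\right)^{2} = \left(-2 + 2 \cdot \frac{1}{7} \left(-6 + 0 - \frac{1}{7}\right)\right)^{2} = \left(-2 + 2 \cdot \frac{1}{7} \left(- \frac{43}{7}\right)\right)^{2} = \left(-2 - \frac{86}{49}\right)^{2} = \left(- \frac{184}{49}\right)^{2} = \frac{33856}{2401}$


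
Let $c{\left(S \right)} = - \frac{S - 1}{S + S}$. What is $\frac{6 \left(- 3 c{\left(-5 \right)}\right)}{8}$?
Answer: $\frac{27}{20} \approx 1.35$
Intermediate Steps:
$c{\left(S \right)} = - \frac{-1 + S}{2 S}$
$\frac{6 \left(- 3 c{\left(-5 \right)}\right)}{8} = \frac{6 \left(- 3 \frac{1 - -5}{2 \left(-5\right)}\right)}{8} = 6 \left(- 3 \cdot \frac{1}{2} \left(- \frac{1}{5}\right) \left(1 + 5\right)\right) \frac{1}{8} = 6 \left(- 3 \cdot \frac{1}{2} \left(- \frac{1}{5}\right) 6\right) \frac{1}{8} = 6 \left(\left(-3\right) \left(- \frac{3}{5}\right)\right) \frac{1}{8} = 6 \cdot \frac{9}{5} \cdot \frac{1}{8} = \frac{54}{5} \cdot \frac{1}{8} = \frac{27}{20}$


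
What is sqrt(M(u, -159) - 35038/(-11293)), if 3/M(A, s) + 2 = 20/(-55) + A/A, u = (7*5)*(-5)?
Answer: 3*sqrt(319761295)/56465 ≈ 0.95007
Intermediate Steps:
u = -175 (u = 35*(-5) = -175)
M(A, s) = -11/5 (M(A, s) = 3/(-2 + (20/(-55) + A/A)) = 3/(-2 + (20*(-1/55) + 1)) = 3/(-2 + (-4/11 + 1)) = 3/(-2 + 7/11) = 3/(-15/11) = 3*(-11/15) = -11/5)
sqrt(M(u, -159) - 35038/(-11293)) = sqrt(-11/5 - 35038/(-11293)) = sqrt(-11/5 - 35038*(-1/11293)) = sqrt(-11/5 + 35038/11293) = sqrt(50967/56465) = 3*sqrt(319761295)/56465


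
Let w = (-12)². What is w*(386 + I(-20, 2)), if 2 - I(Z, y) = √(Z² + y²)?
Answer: 55872 - 288*√101 ≈ 52978.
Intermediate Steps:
w = 144
I(Z, y) = 2 - √(Z² + y²)
w*(386 + I(-20, 2)) = 144*(386 + (2 - √((-20)² + 2²))) = 144*(386 + (2 - √(400 + 4))) = 144*(386 + (2 - √404)) = 144*(386 + (2 - 2*√101)) = 144*(388 - 2*√101) = 55872 - 288*√101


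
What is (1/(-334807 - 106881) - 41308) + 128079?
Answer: 38325709447/441688 ≈ 86771.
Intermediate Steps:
(1/(-334807 - 106881) - 41308) + 128079 = (1/(-441688) - 41308) + 128079 = (-1/441688 - 41308) + 128079 = -18245247905/441688 + 128079 = 38325709447/441688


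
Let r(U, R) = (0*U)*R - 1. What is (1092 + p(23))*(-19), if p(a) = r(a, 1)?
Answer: -20729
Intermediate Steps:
r(U, R) = -1 (r(U, R) = 0*R - 1 = 0 - 1 = -1)
p(a) = -1
(1092 + p(23))*(-19) = (1092 - 1)*(-19) = 1091*(-19) = -20729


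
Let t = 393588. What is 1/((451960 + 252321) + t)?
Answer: 1/1097869 ≈ 9.1086e-7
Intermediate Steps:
1/((451960 + 252321) + t) = 1/((451960 + 252321) + 393588) = 1/(704281 + 393588) = 1/1097869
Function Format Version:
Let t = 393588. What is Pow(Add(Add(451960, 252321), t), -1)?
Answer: Rational(1, 1097869) ≈ 9.1086e-7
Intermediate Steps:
Pow(Add(Add(451960, 252321), t), -1) = Pow(Add(Add(451960, 252321), 393588), -1) = Pow(Add(704281, 393588), -1) = Pow(1097869, -1) = Rational(1, 1097869)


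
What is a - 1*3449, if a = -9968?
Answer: -13417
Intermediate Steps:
a - 1*3449 = -9968 - 1*3449 = -9968 - 3449 = -13417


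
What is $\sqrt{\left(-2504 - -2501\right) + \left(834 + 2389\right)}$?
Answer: $2 \sqrt{805} \approx 56.745$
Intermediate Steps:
$\sqrt{\left(-2504 - -2501\right) + \left(834 + 2389\right)} = \sqrt{\left(-2504 + 2501\right) + 3223} = \sqrt{-3 + 3223} = \sqrt{3220} = 2 \sqrt{805}$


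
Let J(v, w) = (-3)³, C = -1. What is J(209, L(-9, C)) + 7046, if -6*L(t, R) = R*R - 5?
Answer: 7019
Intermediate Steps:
L(t, R) = ⅚ - R²/6 (L(t, R) = -(R*R - 5)/6 = -(R² - 5)/6 = -(-5 + R²)/6 = ⅚ - R²/6)
J(v, w) = -27
J(209, L(-9, C)) + 7046 = -27 + 7046 = 7019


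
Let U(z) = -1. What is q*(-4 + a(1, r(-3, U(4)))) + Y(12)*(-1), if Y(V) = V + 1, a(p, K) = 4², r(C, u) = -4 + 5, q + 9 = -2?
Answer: -145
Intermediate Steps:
q = -11 (q = -9 - 2 = -11)
r(C, u) = 1
a(p, K) = 16
Y(V) = 1 + V
q*(-4 + a(1, r(-3, U(4)))) + Y(12)*(-1) = -11*(-4 + 16) + (1 + 12)*(-1) = -11*12 + 13*(-1) = -132 - 13 = -145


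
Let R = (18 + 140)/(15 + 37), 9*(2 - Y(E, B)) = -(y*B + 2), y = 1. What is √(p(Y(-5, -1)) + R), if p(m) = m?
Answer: √31330/78 ≈ 2.2693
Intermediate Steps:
Y(E, B) = 20/9 + B/9 (Y(E, B) = 2 - (-1)*(1*B + 2)/9 = 2 - (-1)*(B + 2)/9 = 2 - (-1)*(2 + B)/9 = 2 - (-2 - B)/9 = 2 + (2/9 + B/9) = 20/9 + B/9)
R = 79/26 (R = 158/52 = 158*(1/52) = 79/26 ≈ 3.0385)
√(p(Y(-5, -1)) + R) = √((20/9 + (⅑)*(-1)) + 79/26) = √((20/9 - ⅑) + 79/26) = √(19/9 + 79/26) = √(1205/234) = √31330/78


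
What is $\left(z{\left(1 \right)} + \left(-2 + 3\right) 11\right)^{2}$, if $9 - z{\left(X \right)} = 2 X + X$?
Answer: $289$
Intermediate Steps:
$z{\left(X \right)} = 9 - 3 X$ ($z{\left(X \right)} = 9 - \left(2 X + X\right) = 9 - 3 X$)
$\left(z{\left(1 \right)} + \left(-2 + 3\right) 11\right)^{2} = \left(\left(9 - 3\right) + \left(-2 + 3\right) 11\right)^{2} = \left(\left(9 - 3\right) + 1 \cdot 11\right)^{2} = \left(6 + 11\right)^{2} = 17^{2} = 289$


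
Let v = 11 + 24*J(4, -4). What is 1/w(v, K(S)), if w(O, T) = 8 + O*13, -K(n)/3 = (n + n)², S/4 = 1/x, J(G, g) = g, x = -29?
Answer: -1/1097 ≈ -0.00091158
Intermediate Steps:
S = -4/29 (S = 4/(-29) = 4*(-1/29) = -4/29 ≈ -0.13793)
v = -85 (v = 11 + 24*(-4) = 11 - 96 = -85)
K(n) = -12*n² (K(n) = -3*(n + n)² = -3*4*n² = -12*n²)
w(O, T) = 8 + 13*O
1/w(v, K(S)) = 1/(8 + 13*(-85)) = 1/(8 - 1105) = 1/(-1097) = -1/1097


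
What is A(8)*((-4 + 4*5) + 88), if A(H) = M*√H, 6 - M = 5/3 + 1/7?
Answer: 18304*√2/21 ≈ 1232.7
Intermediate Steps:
M = 88/21 (M = 6 - (5/3 + 1/7) = 6 - (5*(⅓) + 1*(⅐)) = 6 - (5/3 + ⅐) = 6 - 1*38/21 = 6 - 38/21 = 88/21 ≈ 4.1905)
A(H) = 88*√H/21
A(8)*((-4 + 4*5) + 88) = (88*√8/21)*((-4 + 4*5) + 88) = (88*(2*√2)/21)*((-4 + 20) + 88) = (176*√2/21)*(16 + 88) = (176*√2/21)*104 = 18304*√2/21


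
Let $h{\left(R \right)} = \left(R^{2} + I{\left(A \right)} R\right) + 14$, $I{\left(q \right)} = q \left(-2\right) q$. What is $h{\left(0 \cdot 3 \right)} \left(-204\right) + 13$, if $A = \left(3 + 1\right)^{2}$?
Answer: $-2843$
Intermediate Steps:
$A = 16$ ($A = 4^{2} = 16$)
$I{\left(q \right)} = - 2 q^{2}$ ($I{\left(q \right)} = - 2 q q = - 2 q^{2}$)
$h{\left(R \right)} = 14 + R^{2} - 512 R$ ($h{\left(R \right)} = \left(R^{2} + - 2 \cdot 16^{2} R\right) + 14 = \left(R^{2} + \left(-2\right) 256 R\right) + 14 = \left(R^{2} - 512 R\right) + 14 = 14 + R^{2} - 512 R$)
$h{\left(0 \cdot 3 \right)} \left(-204\right) + 13 = \left(14 + \left(0 \cdot 3\right)^{2} - 512 \cdot 0 \cdot 3\right) \left(-204\right) + 13 = \left(14 + 0^{2} - 0\right) \left(-204\right) + 13 = \left(14 + 0 + 0\right) \left(-204\right) + 13 = 14 \left(-204\right) + 13 = -2856 + 13 = -2843$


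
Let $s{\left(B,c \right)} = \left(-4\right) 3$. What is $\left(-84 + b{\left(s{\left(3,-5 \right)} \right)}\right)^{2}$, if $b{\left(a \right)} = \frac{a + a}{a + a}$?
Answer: $6889$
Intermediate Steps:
$s{\left(B,c \right)} = -12$
$b{\left(a \right)} = 1$ ($b{\left(a \right)} = \frac{2 a}{2 a} = 2 a \frac{1}{2 a} = 1$)
$\left(-84 + b{\left(s{\left(3,-5 \right)} \right)}\right)^{2} = \left(-84 + 1\right)^{2} = \left(-83\right)^{2} = 6889$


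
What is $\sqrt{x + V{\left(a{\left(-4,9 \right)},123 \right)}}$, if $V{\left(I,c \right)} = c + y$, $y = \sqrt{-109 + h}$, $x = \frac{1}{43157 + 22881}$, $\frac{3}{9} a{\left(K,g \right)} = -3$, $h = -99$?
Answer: $\frac{\sqrt{536405211650 + 17444069776 i \sqrt{13}}}{66038} \approx 11.11 + 0.64909 i$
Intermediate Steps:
$a{\left(K,g \right)} = -9$ ($a{\left(K,g \right)} = 3 \left(-3\right) = -9$)
$x = \frac{1}{66038} \approx 1.5143 \cdot 10^{-5}$
$y = 4 i \sqrt{13}$ ($y = \sqrt{-109 - 99} = \sqrt{-208} = 4 i \sqrt{13} \approx 14.422 i$)
$V{\left(I,c \right)} = c + 4 i \sqrt{13}$
$\sqrt{x + V{\left(a{\left(-4,9 \right)},123 \right)}} = \sqrt{\frac{1}{66038} + \left(123 + 4 i \sqrt{13}\right)} = \sqrt{\frac{8122675}{66038} + 4 i \sqrt{13}}$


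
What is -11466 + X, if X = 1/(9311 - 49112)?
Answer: -456358267/39801 ≈ -11466.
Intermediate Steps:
X = -1/39801 (X = 1/(-39801) = -1/39801 ≈ -2.5125e-5)
-11466 + X = -11466 - 1/39801 = -456358267/39801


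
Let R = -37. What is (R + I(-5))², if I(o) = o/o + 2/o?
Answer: 33124/25 ≈ 1325.0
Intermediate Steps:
I(o) = 1 + 2/o
(R + I(-5))² = (-37 + (2 - 5)/(-5))² = (-37 - ⅕*(-3))² = (-37 + ⅗)² = (-182/5)² = 33124/25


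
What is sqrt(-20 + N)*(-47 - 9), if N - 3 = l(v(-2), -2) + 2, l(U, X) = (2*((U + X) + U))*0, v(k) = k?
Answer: -56*I*sqrt(15) ≈ -216.89*I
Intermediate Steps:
l(U, X) = 0 (l(U, X) = (2*(X + 2*U))*0 = (2*X + 4*U)*0 = 0)
N = 5 (N = 3 + (0 + 2) = 3 + 2 = 5)
sqrt(-20 + N)*(-47 - 9) = sqrt(-20 + 5)*(-47 - 9) = sqrt(-15)*(-56) = (I*sqrt(15))*(-56) = -56*I*sqrt(15)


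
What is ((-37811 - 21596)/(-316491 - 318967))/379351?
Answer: 59407/241061627758 ≈ 2.4644e-7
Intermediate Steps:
((-37811 - 21596)/(-316491 - 318967))/379351 = -59407/(-635458)*(1/379351) = -59407*(-1/635458)*(1/379351) = (59407/635458)*(1/379351) = 59407/241061627758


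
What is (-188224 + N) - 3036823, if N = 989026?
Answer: -2236021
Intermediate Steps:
(-188224 + N) - 3036823 = (-188224 + 989026) - 3036823 = 800802 - 3036823 = -2236021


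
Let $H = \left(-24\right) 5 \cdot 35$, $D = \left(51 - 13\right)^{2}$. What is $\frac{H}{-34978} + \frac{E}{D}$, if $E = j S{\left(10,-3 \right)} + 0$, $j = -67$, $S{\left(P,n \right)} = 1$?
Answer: $\frac{1860637}{25254116} \approx 0.073677$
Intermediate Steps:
$D = 1444$ ($D = 38^{2} = 1444$)
$E = -67$ ($E = \left(-67\right) 1 + 0 = -67 + 0 = -67$)
$H = -4200$ ($H = \left(-120\right) 35 = -4200$)
$\frac{H}{-34978} + \frac{E}{D} = - \frac{4200}{-34978} - \frac{67}{1444} = \left(-4200\right) \left(- \frac{1}{34978}\right) - \frac{67}{1444} = \frac{2100}{17489} - \frac{67}{1444} = \frac{1860637}{25254116}$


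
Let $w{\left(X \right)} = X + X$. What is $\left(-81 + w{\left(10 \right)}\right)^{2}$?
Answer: $3721$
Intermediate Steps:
$w{\left(X \right)} = 2 X$
$\left(-81 + w{\left(10 \right)}\right)^{2} = \left(-81 + 2 \cdot 10\right)^{2} = \left(-81 + 20\right)^{2} = \left(-61\right)^{2} = 3721$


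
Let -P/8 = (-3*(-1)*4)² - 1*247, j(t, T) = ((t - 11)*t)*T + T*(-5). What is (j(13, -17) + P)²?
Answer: 218089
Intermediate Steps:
j(t, T) = -5*T + T*t*(-11 + t) (j(t, T) = ((-11 + t)*t)*T - 5*T = (t*(-11 + t))*T - 5*T = T*t*(-11 + t) - 5*T = -5*T + T*t*(-11 + t))
P = 824 (P = -8*((-3*(-1)*4)² - 1*247) = -8*((3*4)² - 247) = -8*(12² - 247) = -8*(144 - 247) = -8*(-103) = 824)
(j(13, -17) + P)² = (-17*(-5 + 13² - 11*13) + 824)² = (-17*(-5 + 169 - 143) + 824)² = (-17*21 + 824)² = (-357 + 824)² = 467² = 218089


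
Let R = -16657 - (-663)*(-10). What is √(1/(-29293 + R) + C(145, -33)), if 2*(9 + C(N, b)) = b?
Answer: I*√17624697695/26290 ≈ 5.0498*I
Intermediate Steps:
R = -23287 (R = -16657 - 1*6630 = -16657 - 6630 = -23287)
C(N, b) = -9 + b/2
√(1/(-29293 + R) + C(145, -33)) = √(1/(-29293 - 23287) + (-9 + (½)*(-33))) = √(1/(-52580) + (-9 - 33/2)) = √(-1/52580 - 51/2) = √(-1340791/52580) = I*√17624697695/26290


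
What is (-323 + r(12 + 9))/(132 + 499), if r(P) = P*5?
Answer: -218/631 ≈ -0.34548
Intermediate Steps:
r(P) = 5*P
(-323 + r(12 + 9))/(132 + 499) = (-323 + 5*(12 + 9))/(132 + 499) = (-323 + 5*21)/631 = (-323 + 105)*(1/631) = -218*1/631 = -218/631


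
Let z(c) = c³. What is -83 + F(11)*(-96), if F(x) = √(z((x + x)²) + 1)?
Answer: -83 - 96*√113379905 ≈ -1.0223e+6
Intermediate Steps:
F(x) = √(1 + 64*x⁶) (F(x) = √(((x + x)²)³ + 1) = √(((2*x)²)³ + 1) = √((4*x²)³ + 1) = √(64*x⁶ + 1) = √(1 + 64*x⁶))
-83 + F(11)*(-96) = -83 + √(1 + 64*11⁶)*(-96) = -83 + √(1 + 64*1771561)*(-96) = -83 + √(1 + 113379904)*(-96) = -83 + √113379905*(-96) = -83 - 96*√113379905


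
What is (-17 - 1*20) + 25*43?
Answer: 1038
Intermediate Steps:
(-17 - 1*20) + 25*43 = (-17 - 20) + 1075 = -37 + 1075 = 1038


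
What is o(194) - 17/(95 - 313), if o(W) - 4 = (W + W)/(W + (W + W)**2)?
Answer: 691189/169386 ≈ 4.0806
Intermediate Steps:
o(W) = 4 + 2*W/(W + 4*W**2) (o(W) = 4 + (W + W)/(W + (W + W)**2) = 4 + (2*W)/(W + (2*W)**2) = 4 + (2*W)/(W + 4*W**2) = 4 + 2*W/(W + 4*W**2))
o(194) - 17/(95 - 313) = 2*(3 + 8*194)/(1 + 4*194) - 17/(95 - 313) = 2*(3 + 1552)/(1 + 776) - 17/(-218) = 2*1555/777 - 1/218*(-17) = 2*(1/777)*1555 + 17/218 = 3110/777 + 17/218 = 691189/169386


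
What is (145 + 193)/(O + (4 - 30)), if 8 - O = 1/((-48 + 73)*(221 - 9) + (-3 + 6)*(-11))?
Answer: -1780246/94807 ≈ -18.778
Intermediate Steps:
O = 42135/5267 (O = 8 - 1/((-48 + 73)*(221 - 9) + (-3 + 6)*(-11)) = 8 - 1/(25*212 + 3*(-11)) = 8 - 1/(5300 - 33) = 8 - 1/5267 = 42135/5267 ≈ 7.9998)
(145 + 193)/(O + (4 - 30)) = (145 + 193)/(42135/5267 + (4 - 30)) = 338/(42135/5267 - 26) = 338/(-94807/5267) = 338*(-5267/94807) = -1780246/94807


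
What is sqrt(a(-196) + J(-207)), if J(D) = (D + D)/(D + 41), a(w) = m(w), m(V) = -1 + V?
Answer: 4*I*sqrt(83747)/83 ≈ 13.947*I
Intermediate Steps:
a(w) = -1 + w
J(D) = 2*D/(41 + D) (J(D) = (2*D)/(41 + D) = 2*D/(41 + D))
sqrt(a(-196) + J(-207)) = sqrt((-1 - 196) + 2*(-207)/(41 - 207)) = sqrt(-197 + 2*(-207)/(-166)) = sqrt(-197 + 2*(-207)*(-1/166)) = sqrt(-197 + 207/83) = sqrt(-16144/83) = 4*I*sqrt(83747)/83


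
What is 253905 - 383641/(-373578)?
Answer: 3270817439/12882 ≈ 2.5391e+5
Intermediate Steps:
253905 - 383641/(-373578) = 253905 - 383641*(-1/373578) = 253905 + 13229/12882 = 3270817439/12882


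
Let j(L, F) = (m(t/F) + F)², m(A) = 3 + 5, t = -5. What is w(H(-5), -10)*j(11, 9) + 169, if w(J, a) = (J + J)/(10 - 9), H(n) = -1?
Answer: -409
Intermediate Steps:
w(J, a) = 2*J (w(J, a) = (2*J)/1 = (2*J)*1 = 2*J)
m(A) = 8
j(L, F) = (8 + F)²
w(H(-5), -10)*j(11, 9) + 169 = (2*(-1))*(8 + 9)² + 169 = -2*17² + 169 = -2*289 + 169 = -578 + 169 = -409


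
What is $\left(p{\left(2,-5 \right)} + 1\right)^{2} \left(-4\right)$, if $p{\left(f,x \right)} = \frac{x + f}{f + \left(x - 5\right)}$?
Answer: $- \frac{121}{16} \approx -7.5625$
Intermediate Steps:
$p{\left(f,x \right)} = \frac{f + x}{-5 + f + x}$ ($p{\left(f,x \right)} = \frac{f + x}{f + \left(x - 5\right)} = \frac{f + x}{f + \left(-5 + x\right)} = \frac{f + x}{-5 + f + x}$)
$\left(p{\left(2,-5 \right)} + 1\right)^{2} \left(-4\right) = \left(\frac{2 - 5}{-5 + 2 - 5} + 1\right)^{2} \left(-4\right) = \left(\frac{1}{-8} \left(-3\right) + 1\right)^{2} \left(-4\right) = \left(\left(- \frac{1}{8}\right) \left(-3\right) + 1\right)^{2} \left(-4\right) = \left(\frac{3}{8} + 1\right)^{2} \left(-4\right) = \left(\frac{11}{8}\right)^{2} \left(-4\right) = \frac{121}{64} \left(-4\right) = - \frac{121}{16}$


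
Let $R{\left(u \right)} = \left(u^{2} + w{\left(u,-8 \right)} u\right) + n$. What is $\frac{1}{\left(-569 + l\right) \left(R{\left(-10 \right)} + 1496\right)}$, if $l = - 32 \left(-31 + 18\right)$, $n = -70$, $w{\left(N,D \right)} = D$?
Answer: $- \frac{1}{245718} \approx -4.0697 \cdot 10^{-6}$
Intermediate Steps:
$R{\left(u \right)} = -70 + u^{2} - 8 u$ ($R{\left(u \right)} = \left(u^{2} - 8 u\right) - 70 = -70 + u^{2} - 8 u$)
$l = 416$ ($l = - 32 \left(-13\right) = \left(-1\right) \left(-416\right) = 416$)
$\frac{1}{\left(-569 + l\right) \left(R{\left(-10 \right)} + 1496\right)} = \frac{1}{\left(-569 + 416\right) \left(\left(-70 + \left(-10\right)^{2} - -80\right) + 1496\right)} = \frac{1}{\left(-153\right) \left(\left(-70 + 100 + 80\right) + 1496\right)} = \frac{1}{\left(-153\right) \left(110 + 1496\right)} = \frac{1}{\left(-153\right) 1606} = \frac{1}{-245718} = - \frac{1}{245718}$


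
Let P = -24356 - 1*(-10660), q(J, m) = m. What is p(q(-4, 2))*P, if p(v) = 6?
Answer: -82176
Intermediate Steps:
P = -13696 (P = -24356 + 10660 = -13696)
p(q(-4, 2))*P = 6*(-13696) = -82176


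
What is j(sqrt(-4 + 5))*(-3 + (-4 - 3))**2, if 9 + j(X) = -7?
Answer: -1600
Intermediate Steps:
j(X) = -16 (j(X) = -9 - 7 = -16)
j(sqrt(-4 + 5))*(-3 + (-4 - 3))**2 = -16*(-3 + (-4 - 3))**2 = -16*(-3 - 7)**2 = -16*(-10)**2 = -16*100 = -1600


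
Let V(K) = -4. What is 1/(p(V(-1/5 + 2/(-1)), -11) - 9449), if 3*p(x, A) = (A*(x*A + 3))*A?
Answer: -3/22660 ≈ -0.00013239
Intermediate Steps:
p(x, A) = A**2*(3 + A*x)/3 (p(x, A) = ((A*(x*A + 3))*A)/3 = ((A*(A*x + 3))*A)/3 = ((A*(3 + A*x))*A)/3 = (A**2*(3 + A*x))/3 = A**2*(3 + A*x)/3)
1/(p(V(-1/5 + 2/(-1)), -11) - 9449) = 1/((1/3)*(-11)**2*(3 - 11*(-4)) - 9449) = 1/((1/3)*121*(3 + 44) - 9449) = 1/((1/3)*121*47 - 9449) = 1/(5687/3 - 9449) = 1/(-22660/3) = -3/22660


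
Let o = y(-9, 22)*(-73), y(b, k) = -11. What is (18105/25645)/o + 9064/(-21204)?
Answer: -9313523221/21832629687 ≈ -0.42659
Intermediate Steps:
o = 803 (o = -11*(-73) = 803)
(18105/25645)/o + 9064/(-21204) = (18105/25645)/803 + 9064/(-21204) = (18105*(1/25645))*(1/803) + 9064*(-1/21204) = (3621/5129)*(1/803) - 2266/5301 = 3621/4118587 - 2266/5301 = -9313523221/21832629687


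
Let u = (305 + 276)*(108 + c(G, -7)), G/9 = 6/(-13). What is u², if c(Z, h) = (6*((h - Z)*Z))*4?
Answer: 1479519606546576/28561 ≈ 5.1802e+10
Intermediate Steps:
G = -54/13 (G = 9*(6/(-13)) = 9*(6*(-1/13)) = 9*(-6/13) = -54/13 ≈ -4.1538)
c(Z, h) = 24*Z*(h - Z) (c(Z, h) = (6*(Z*(h - Z)))*4 = (6*Z*(h - Z))*4 = 24*Z*(h - Z))
u = 38464524/169 (u = (305 + 276)*(108 + 24*(-54/13)*(-7 - 1*(-54/13))) = 581*(108 + 24*(-54/13)*(-7 + 54/13)) = 581*(108 + 24*(-54/13)*(-37/13)) = 581*(108 + 47952/169) = 581*(66204/169) = 38464524/169 ≈ 2.2760e+5)
u² = (38464524/169)² = 1479519606546576/28561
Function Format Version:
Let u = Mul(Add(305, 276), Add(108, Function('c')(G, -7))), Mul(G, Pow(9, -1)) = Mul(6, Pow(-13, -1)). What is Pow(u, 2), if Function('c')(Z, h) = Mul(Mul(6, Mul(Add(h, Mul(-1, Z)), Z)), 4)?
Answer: Rational(1479519606546576, 28561) ≈ 5.1802e+10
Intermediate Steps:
G = Rational(-54, 13) (G = Mul(9, Mul(6, Pow(-13, -1))) = Mul(9, Mul(6, Rational(-1, 13))) = Mul(9, Rational(-6, 13)) = Rational(-54, 13) ≈ -4.1538)
Function('c')(Z, h) = Mul(24, Z, Add(h, Mul(-1, Z))) (Function('c')(Z, h) = Mul(Mul(6, Mul(Z, Add(h, Mul(-1, Z)))), 4) = Mul(Mul(6, Z, Add(h, Mul(-1, Z))), 4) = Mul(24, Z, Add(h, Mul(-1, Z))))
u = Rational(38464524, 169) (u = Mul(Add(305, 276), Add(108, Mul(24, Rational(-54, 13), Add(-7, Mul(-1, Rational(-54, 13)))))) = Mul(581, Add(108, Mul(24, Rational(-54, 13), Add(-7, Rational(54, 13))))) = Mul(581, Add(108, Mul(24, Rational(-54, 13), Rational(-37, 13)))) = Mul(581, Add(108, Rational(47952, 169))) = Mul(581, Rational(66204, 169)) = Rational(38464524, 169) ≈ 2.2760e+5)
Pow(u, 2) = Pow(Rational(38464524, 169), 2) = Rational(1479519606546576, 28561)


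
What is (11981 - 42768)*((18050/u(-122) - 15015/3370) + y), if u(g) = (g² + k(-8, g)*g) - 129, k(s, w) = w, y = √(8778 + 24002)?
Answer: 2365679760779/19976686 - 61574*√8195 ≈ -5.4556e+6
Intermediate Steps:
y = 2*√8195 (y = √32780 = 2*√8195 ≈ 181.05)
u(g) = -129 + 2*g² (u(g) = (g² + g*g) - 129 = (g² + g²) - 129 = 2*g² - 129 = -129 + 2*g²)
(11981 - 42768)*((18050/u(-122) - 15015/3370) + y) = (11981 - 42768)*((18050/(-129 + 2*(-122)²) - 15015/3370) + 2*√8195) = -30787*((18050/(-129 + 2*14884) - 15015*1/3370) + 2*√8195) = -30787*((18050/(-129 + 29768) - 3003/674) + 2*√8195) = -30787*((18050/29639 - 3003/674) + 2*√8195) = -30787*(-76840217/19976686 + 2*√8195) = 2365679760779/19976686 - 61574*√8195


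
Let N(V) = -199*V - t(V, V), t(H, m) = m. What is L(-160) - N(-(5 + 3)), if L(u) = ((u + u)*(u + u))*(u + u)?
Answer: -32769600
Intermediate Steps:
L(u) = 8*u³ (L(u) = ((2*u)*(2*u))*(2*u) = (4*u²)*(2*u) = 8*u³)
N(V) = -200*V (N(V) = -199*V - V = -200*V)
L(-160) - N(-(5 + 3)) = 8*(-160)³ - (-200)*(-(5 + 3)) = 8*(-4096000) - (-200)*(-1*8) = -32768000 - (-200)*(-8) = -32768000 - 1*1600 = -32768000 - 1600 = -32769600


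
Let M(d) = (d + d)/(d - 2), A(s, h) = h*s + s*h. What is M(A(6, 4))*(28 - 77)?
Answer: -2352/23 ≈ -102.26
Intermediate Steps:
A(s, h) = 2*h*s (A(s, h) = h*s + h*s = 2*h*s)
M(d) = 2*d/(-2 + d) (M(d) = (2*d)/(-2 + d) = 2*d/(-2 + d))
M(A(6, 4))*(28 - 77) = (2*(2*4*6)/(-2 + 2*4*6))*(28 - 77) = (2*48/(-2 + 48))*(-49) = (2*48/46)*(-49) = (2*48*(1/46))*(-49) = (48/23)*(-49) = -2352/23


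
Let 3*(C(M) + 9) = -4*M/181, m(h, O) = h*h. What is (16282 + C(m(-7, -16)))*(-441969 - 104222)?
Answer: -4826167162213/543 ≈ -8.8880e+9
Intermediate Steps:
m(h, O) = h²
C(M) = -9 - 4*M/543 (C(M) = -9 + (-4*M/181)/3 = -9 - 4*M/543)
(16282 + C(m(-7, -16)))*(-441969 - 104222) = (16282 + (-9 - 4/543*(-7)²))*(-441969 - 104222) = (16282 + (-9 - 4/543*49))*(-546191) = (16282 + (-9 - 196/543))*(-546191) = (16282 - 5083/543)*(-546191) = (8836043/543)*(-546191) = -4826167162213/543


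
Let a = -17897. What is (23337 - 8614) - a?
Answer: 32620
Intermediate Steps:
(23337 - 8614) - a = (23337 - 8614) - 1*(-17897) = 14723 + 17897 = 32620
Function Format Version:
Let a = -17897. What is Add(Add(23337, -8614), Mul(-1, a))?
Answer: 32620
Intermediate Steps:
Add(Add(23337, -8614), Mul(-1, a)) = Add(Add(23337, -8614), Mul(-1, -17897)) = Add(14723, 17897) = 32620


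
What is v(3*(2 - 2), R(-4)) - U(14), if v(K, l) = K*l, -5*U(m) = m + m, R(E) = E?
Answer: 28/5 ≈ 5.6000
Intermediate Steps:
U(m) = -2*m/5 (U(m) = -(m + m)/5 = -2*m/5)
v(3*(2 - 2), R(-4)) - U(14) = (3*(2 - 2))*(-4) - (-2)*14/5 = (3*0)*(-4) - 1*(-28/5) = 0*(-4) + 28/5 = 0 + 28/5 = 28/5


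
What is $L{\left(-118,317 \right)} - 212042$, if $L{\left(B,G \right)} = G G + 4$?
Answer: $-111549$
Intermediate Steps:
$L{\left(B,G \right)} = 4 + G^{2}$ ($L{\left(B,G \right)} = G^{2} + 4 = 4 + G^{2}$)
$L{\left(-118,317 \right)} - 212042 = \left(4 + 317^{2}\right) - 212042 = \left(4 + 100489\right) - 212042 = 100493 - 212042 = -111549$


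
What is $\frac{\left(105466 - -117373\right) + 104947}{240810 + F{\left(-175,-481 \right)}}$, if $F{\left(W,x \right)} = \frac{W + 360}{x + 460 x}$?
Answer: $\frac{1964421498}{1443174325} \approx 1.3612$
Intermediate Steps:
$F{\left(W,x \right)} = \frac{360 + W}{461 x}$
$\frac{\left(105466 - -117373\right) + 104947}{240810 + F{\left(-175,-481 \right)}} = \frac{\left(105466 - -117373\right) + 104947}{240810 + \frac{360 - 175}{461 \left(-481\right)}} = \frac{\left(105466 + 117373\right) + 104947}{240810 + \frac{1}{461} \left(- \frac{1}{481}\right) 185} = \frac{222839 + 104947}{240810 - \frac{5}{5993}} = \frac{327786}{\frac{1443174325}{5993}} = 327786 \cdot \frac{5993}{1443174325} = \frac{1964421498}{1443174325}$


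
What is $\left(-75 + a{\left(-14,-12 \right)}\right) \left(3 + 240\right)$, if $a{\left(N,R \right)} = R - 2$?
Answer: $-21627$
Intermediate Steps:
$a{\left(N,R \right)} = -2 + R$ ($a{\left(N,R \right)} = R - 2 = -2 + R$)
$\left(-75 + a{\left(-14,-12 \right)}\right) \left(3 + 240\right) = \left(-75 - 14\right) \left(3 + 240\right) = \left(-75 - 14\right) 243 = \left(-89\right) 243 = -21627$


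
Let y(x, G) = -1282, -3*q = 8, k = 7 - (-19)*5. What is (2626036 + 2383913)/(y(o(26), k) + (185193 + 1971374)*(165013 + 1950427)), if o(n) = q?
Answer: 556661/506898677022 ≈ 1.0982e-6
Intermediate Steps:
k = 102 (k = 7 - 19*(-5) = 7 + 95 = 102)
q = -8/3 (q = -1/3*8 = -8/3 ≈ -2.6667)
o(n) = -8/3
(2626036 + 2383913)/(y(o(26), k) + (185193 + 1971374)*(165013 + 1950427)) = (2626036 + 2383913)/(-1282 + (185193 + 1971374)*(165013 + 1950427)) = 5009949/(-1282 + 2156567*2115440) = 5009949/(-1282 + 4562088094480) = 5009949/4562088093198 = 5009949*(1/4562088093198) = 556661/506898677022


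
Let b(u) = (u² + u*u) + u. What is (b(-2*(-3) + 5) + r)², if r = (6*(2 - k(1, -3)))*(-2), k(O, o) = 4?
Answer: 76729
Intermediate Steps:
b(u) = u + 2*u² (b(u) = (u² + u²) + u = 2*u² + u = u + 2*u²)
r = 24 (r = (6*(2 - 1*4))*(-2) = (6*(2 - 4))*(-2) = (6*(-2))*(-2) = -12*(-2) = 24)
(b(-2*(-3) + 5) + r)² = ((-2*(-3) + 5)*(1 + 2*(-2*(-3) + 5)) + 24)² = ((6 + 5)*(1 + 2*(6 + 5)) + 24)² = (11*(1 + 2*11) + 24)² = (11*(1 + 22) + 24)² = (11*23 + 24)² = (253 + 24)² = 277² = 76729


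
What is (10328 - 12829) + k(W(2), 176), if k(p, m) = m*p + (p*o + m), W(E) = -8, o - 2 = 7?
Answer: -3805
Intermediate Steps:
o = 9 (o = 2 + 7 = 9)
k(p, m) = m + 9*p + m*p (k(p, m) = m*p + (p*9 + m) = m*p + (9*p + m) = m*p + (m + 9*p) = m + 9*p + m*p)
(10328 - 12829) + k(W(2), 176) = (10328 - 12829) + (176 + 9*(-8) + 176*(-8)) = -2501 + (176 - 72 - 1408) = -2501 - 1304 = -3805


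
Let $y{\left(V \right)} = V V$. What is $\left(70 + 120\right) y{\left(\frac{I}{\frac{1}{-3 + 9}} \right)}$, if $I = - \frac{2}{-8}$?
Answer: $\frac{855}{2} \approx 427.5$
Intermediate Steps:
$I = \frac{1}{4}$ ($I = \left(-2\right) \left(- \frac{1}{8}\right) = \frac{1}{4} \approx 0.25$)
$y{\left(V \right)} = V^{2}$
$\left(70 + 120\right) y{\left(\frac{I}{\frac{1}{-3 + 9}} \right)} = \left(70 + 120\right) \left(\frac{1}{4 \frac{1}{-3 + 9}}\right)^{2} = 190 \left(\frac{1}{4 \cdot \frac{1}{6}}\right)^{2} = 190 \left(\frac{\frac{1}{\frac{1}{6}}}{4}\right)^{2} = 190 \left(\frac{1}{4} \cdot 6\right)^{2} = 190 \left(\frac{3}{2}\right)^{2} = 190 \cdot \frac{9}{4} = \frac{855}{2}$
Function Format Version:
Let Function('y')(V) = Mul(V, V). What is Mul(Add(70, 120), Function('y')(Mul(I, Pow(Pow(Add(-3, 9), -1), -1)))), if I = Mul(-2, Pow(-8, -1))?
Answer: Rational(855, 2) ≈ 427.50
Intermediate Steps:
I = Rational(1, 4) (I = Mul(-2, Rational(-1, 8)) = Rational(1, 4) ≈ 0.25000)
Function('y')(V) = Pow(V, 2)
Mul(Add(70, 120), Function('y')(Mul(I, Pow(Pow(Add(-3, 9), -1), -1)))) = Mul(Add(70, 120), Pow(Mul(Rational(1, 4), Pow(Pow(Add(-3, 9), -1), -1)), 2)) = Mul(190, Pow(Mul(Rational(1, 4), Pow(Pow(6, -1), -1)), 2)) = Mul(190, Pow(Mul(Rational(1, 4), Pow(Rational(1, 6), -1)), 2)) = Mul(190, Pow(Mul(Rational(1, 4), 6), 2)) = Mul(190, Pow(Rational(3, 2), 2)) = Mul(190, Rational(9, 4)) = Rational(855, 2)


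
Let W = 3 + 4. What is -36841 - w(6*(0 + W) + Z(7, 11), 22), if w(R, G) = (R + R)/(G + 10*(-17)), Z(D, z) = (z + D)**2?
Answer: -1362934/37 ≈ -36836.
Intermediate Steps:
W = 7
Z(D, z) = (D + z)**2
w(R, G) = 2*R/(-170 + G) (w(R, G) = (2*R)/(G - 170) = (2*R)/(-170 + G) = 2*R/(-170 + G))
-36841 - w(6*(0 + W) + Z(7, 11), 22) = -36841 - 2*(6*(0 + 7) + (7 + 11)**2)/(-170 + 22) = -36841 - 2*(6*7 + 18**2)/(-148) = -36841 - 2*(42 + 324)*(-1)/148 = -36841 - 2*366*(-1)/148 = -36841 - 1*(-183/37) = -36841 + 183/37 = -1362934/37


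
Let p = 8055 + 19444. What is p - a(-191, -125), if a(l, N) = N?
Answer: 27624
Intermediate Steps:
p = 27499
p - a(-191, -125) = 27499 - 1*(-125) = 27499 + 125 = 27624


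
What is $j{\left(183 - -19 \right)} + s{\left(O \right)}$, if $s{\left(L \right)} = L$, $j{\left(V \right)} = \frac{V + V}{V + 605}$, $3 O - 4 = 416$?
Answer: $\frac{113384}{807} \approx 140.5$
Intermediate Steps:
$O = 140$ ($O = \frac{4}{3} + \frac{1}{3} \cdot 416 = \frac{4}{3} + \frac{416}{3} = 140$)
$j{\left(V \right)} = \frac{2 V}{605 + V}$
$j{\left(183 - -19 \right)} + s{\left(O \right)} = \frac{2 \left(183 - -19\right)}{605 + \left(183 - -19\right)} + 140 = \frac{2 \left(183 + 19\right)}{605 + \left(183 + 19\right)} + 140 = 2 \cdot 202 \frac{1}{605 + 202} + 140 = 2 \cdot 202 \cdot \frac{1}{807} + 140 = \frac{404}{807} + 140 = \frac{113384}{807}$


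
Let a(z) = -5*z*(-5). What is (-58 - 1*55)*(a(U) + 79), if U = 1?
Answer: -11752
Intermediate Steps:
a(z) = 25*z
(-58 - 1*55)*(a(U) + 79) = (-58 - 1*55)*(25*1 + 79) = (-58 - 55)*(25 + 79) = -113*104 = -11752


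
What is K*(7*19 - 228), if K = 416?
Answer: -39520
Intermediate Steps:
K*(7*19 - 228) = 416*(7*19 - 228) = 416*(133 - 228) = 416*(-95) = -39520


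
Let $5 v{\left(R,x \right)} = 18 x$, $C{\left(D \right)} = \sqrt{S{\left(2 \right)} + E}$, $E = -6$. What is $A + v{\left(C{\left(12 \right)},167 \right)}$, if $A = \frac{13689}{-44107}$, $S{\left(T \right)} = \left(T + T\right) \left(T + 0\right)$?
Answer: $\frac{132517197}{220535} \approx 600.89$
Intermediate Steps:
$S{\left(T \right)} = 2 T^{2}$ ($S{\left(T \right)} = 2 T T = 2 T^{2}$)
$A = - \frac{13689}{44107}$ ($A = 13689 \left(- \frac{1}{44107}\right) = - \frac{13689}{44107} \approx -0.31036$)
$C{\left(D \right)} = \sqrt{2}$ ($C{\left(D \right)} = \sqrt{2 \cdot 2^{2} - 6} = \sqrt{2 \cdot 4 - 6} = \sqrt{8 - 6} = \sqrt{2}$)
$v{\left(R,x \right)} = \frac{18 x}{5}$
$A + v{\left(C{\left(12 \right)},167 \right)} = - \frac{13689}{44107} + \frac{18}{5} \cdot 167 = - \frac{13689}{44107} + \frac{3006}{5} = \frac{132517197}{220535}$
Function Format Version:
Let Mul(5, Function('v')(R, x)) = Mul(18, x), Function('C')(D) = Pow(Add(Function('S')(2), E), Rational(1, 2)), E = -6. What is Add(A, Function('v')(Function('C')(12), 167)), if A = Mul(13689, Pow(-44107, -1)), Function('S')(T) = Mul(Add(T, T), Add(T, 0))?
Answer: Rational(132517197, 220535) ≈ 600.89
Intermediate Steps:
Function('S')(T) = Mul(2, Pow(T, 2)) (Function('S')(T) = Mul(Mul(2, T), T) = Mul(2, Pow(T, 2)))
A = Rational(-13689, 44107) (A = Mul(13689, Rational(-1, 44107)) = Rational(-13689, 44107) ≈ -0.31036)
Function('C')(D) = Pow(2, Rational(1, 2)) (Function('C')(D) = Pow(Add(Mul(2, Pow(2, 2)), -6), Rational(1, 2)) = Pow(Add(Mul(2, 4), -6), Rational(1, 2)) = Pow(Add(8, -6), Rational(1, 2)) = Pow(2, Rational(1, 2)))
Function('v')(R, x) = Mul(Rational(18, 5), x) (Function('v')(R, x) = Mul(Rational(1, 5), Mul(18, x)) = Mul(Rational(18, 5), x))
Add(A, Function('v')(Function('C')(12), 167)) = Add(Rational(-13689, 44107), Mul(Rational(18, 5), 167)) = Add(Rational(-13689, 44107), Rational(3006, 5)) = Rational(132517197, 220535)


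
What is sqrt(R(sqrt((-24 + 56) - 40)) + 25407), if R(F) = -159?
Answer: 4*sqrt(1578) ≈ 158.90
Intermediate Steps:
sqrt(R(sqrt((-24 + 56) - 40)) + 25407) = sqrt(-159 + 25407) = sqrt(25248) = 4*sqrt(1578)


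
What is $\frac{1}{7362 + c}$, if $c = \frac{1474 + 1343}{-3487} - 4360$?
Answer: $\frac{3487}{10465157} \approx 0.0003332$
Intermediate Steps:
$c = - \frac{15206137}{3487}$ ($c = 2817 \left(- \frac{1}{3487}\right) - 4360 = - \frac{2817}{3487} - 4360 = - \frac{15206137}{3487} \approx -4360.8$)
$\frac{1}{7362 + c} = \frac{1}{7362 - \frac{15206137}{3487}} = \frac{1}{\frac{10465157}{3487}} = \frac{3487}{10465157}$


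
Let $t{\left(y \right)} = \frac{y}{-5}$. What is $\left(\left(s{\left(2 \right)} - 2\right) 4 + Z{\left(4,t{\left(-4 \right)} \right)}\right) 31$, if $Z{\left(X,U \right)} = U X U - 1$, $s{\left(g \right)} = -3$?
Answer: $- \frac{14291}{25} \approx -571.64$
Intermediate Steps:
$t{\left(y \right)} = - \frac{y}{5}$ ($t{\left(y \right)} = y \left(- \frac{1}{5}\right) = - \frac{y}{5}$)
$Z{\left(X,U \right)} = -1 + X U^{2}$ ($Z{\left(X,U \right)} = X U^{2} - 1 = -1 + X U^{2}$)
$\left(\left(s{\left(2 \right)} - 2\right) 4 + Z{\left(4,t{\left(-4 \right)} \right)}\right) 31 = \left(\left(-3 - 2\right) 4 - \left(1 - 4 \left(\left(- \frac{1}{5}\right) \left(-4\right)\right)^{2}\right)\right) 31 = \left(\left(-5\right) 4 - \left(1 - 4 \left(\frac{4}{5}\right)^{2}\right)\right) 31 = \left(-20 + \left(-1 + 4 \cdot \frac{16}{25}\right)\right) 31 = \left(-20 + \left(-1 + \frac{64}{25}\right)\right) 31 = \left(-20 + \frac{39}{25}\right) 31 = \left(- \frac{461}{25}\right) 31 = - \frac{14291}{25}$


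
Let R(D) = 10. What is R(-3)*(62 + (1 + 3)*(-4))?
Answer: 460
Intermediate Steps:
R(-3)*(62 + (1 + 3)*(-4)) = 10*(62 + (1 + 3)*(-4)) = 10*(62 + 4*(-4)) = 10*(62 - 16) = 10*46 = 460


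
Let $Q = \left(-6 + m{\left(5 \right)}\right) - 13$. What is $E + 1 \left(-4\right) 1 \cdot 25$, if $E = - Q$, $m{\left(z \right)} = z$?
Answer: $-86$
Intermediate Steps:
$Q = -14$ ($Q = \left(-6 + 5\right) - 13 = -1 - 13 = -14$)
$E = 14$ ($E = \left(-1\right) \left(-14\right) = 14$)
$E + 1 \left(-4\right) 1 \cdot 25 = 14 + 1 \left(-4\right) 1 \cdot 25 = 14 + \left(-4\right) 1 \cdot 25 = 14 - 100 = -86$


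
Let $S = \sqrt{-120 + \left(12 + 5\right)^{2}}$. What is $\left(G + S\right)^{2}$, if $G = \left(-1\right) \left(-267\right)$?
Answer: $78400$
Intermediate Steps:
$G = 267$
$S = 13$ ($S = \sqrt{-120 + 17^{2}} = \sqrt{-120 + 289} = \sqrt{169} = 13$)
$\left(G + S\right)^{2} = \left(267 + 13\right)^{2} = 280^{2} = 78400$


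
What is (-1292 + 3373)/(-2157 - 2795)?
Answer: -2081/4952 ≈ -0.42023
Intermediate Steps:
(-1292 + 3373)/(-2157 - 2795) = 2081/(-4952) = 2081*(-1/4952) = -2081/4952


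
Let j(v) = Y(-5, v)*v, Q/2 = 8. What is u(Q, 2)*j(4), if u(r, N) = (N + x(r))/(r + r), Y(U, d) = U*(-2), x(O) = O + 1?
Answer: 95/4 ≈ 23.750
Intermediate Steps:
Q = 16 (Q = 2*8 = 16)
x(O) = 1 + O
Y(U, d) = -2*U
u(r, N) = (1 + N + r)/(2*r) (u(r, N) = (N + (1 + r))/(r + r) = (1 + N + r)/((2*r)) = (1 + N + r)*(1/(2*r)) = (1 + N + r)/(2*r))
j(v) = 10*v (j(v) = (-2*(-5))*v = 10*v)
u(Q, 2)*j(4) = ((½)*(1 + 2 + 16)/16)*(10*4) = ((½)*(1/16)*19)*40 = (19/32)*40 = 95/4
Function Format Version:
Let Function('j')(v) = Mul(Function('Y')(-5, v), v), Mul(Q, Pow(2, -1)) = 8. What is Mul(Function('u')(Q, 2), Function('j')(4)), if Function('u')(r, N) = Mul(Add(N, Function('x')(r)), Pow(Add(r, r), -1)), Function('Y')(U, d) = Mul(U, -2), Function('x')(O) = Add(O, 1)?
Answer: Rational(95, 4) ≈ 23.750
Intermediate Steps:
Q = 16 (Q = Mul(2, 8) = 16)
Function('x')(O) = Add(1, O)
Function('Y')(U, d) = Mul(-2, U)
Function('u')(r, N) = Mul(Rational(1, 2), Pow(r, -1), Add(1, N, r)) (Function('u')(r, N) = Mul(Add(N, Add(1, r)), Pow(Add(r, r), -1)) = Mul(Add(1, N, r), Pow(Mul(2, r), -1)) = Mul(Add(1, N, r), Mul(Rational(1, 2), Pow(r, -1))) = Mul(Rational(1, 2), Pow(r, -1), Add(1, N, r)))
Function('j')(v) = Mul(10, v) (Function('j')(v) = Mul(Mul(-2, -5), v) = Mul(10, v))
Mul(Function('u')(Q, 2), Function('j')(4)) = Mul(Mul(Rational(1, 2), Pow(16, -1), Add(1, 2, 16)), Mul(10, 4)) = Mul(Mul(Rational(1, 2), Rational(1, 16), 19), 40) = Mul(Rational(19, 32), 40) = Rational(95, 4)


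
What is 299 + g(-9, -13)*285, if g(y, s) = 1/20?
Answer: 1253/4 ≈ 313.25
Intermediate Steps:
g(y, s) = 1/20
299 + g(-9, -13)*285 = 299 + (1/20)*285 = 299 + 57/4 = 1253/4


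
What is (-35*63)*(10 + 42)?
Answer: -114660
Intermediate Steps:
(-35*63)*(10 + 42) = -2205*52 = -114660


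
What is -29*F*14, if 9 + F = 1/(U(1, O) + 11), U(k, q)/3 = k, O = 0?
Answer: 3625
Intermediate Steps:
U(k, q) = 3*k
F = -125/14 (F = -9 + 1/(3*1 + 11) = -9 + 1/(3 + 11) = -9 + 1/14 = -125/14 ≈ -8.9286)
-29*F*14 = -29*(-125/14)*14 = (3625/14)*14 = 3625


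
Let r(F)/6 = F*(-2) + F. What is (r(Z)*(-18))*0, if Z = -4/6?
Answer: 0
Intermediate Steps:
Z = -⅔ (Z = -4*⅙ = -⅔ ≈ -0.66667)
r(F) = -6*F (r(F) = 6*(F*(-2) + F) = 6*(-2*F + F) = 6*(-F) = -6*F)
(r(Z)*(-18))*0 = (-6*(-⅔)*(-18))*0 = (4*(-18))*0 = -72*0 = 0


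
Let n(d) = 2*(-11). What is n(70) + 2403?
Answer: 2381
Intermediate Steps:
n(d) = -22
n(70) + 2403 = -22 + 2403 = 2381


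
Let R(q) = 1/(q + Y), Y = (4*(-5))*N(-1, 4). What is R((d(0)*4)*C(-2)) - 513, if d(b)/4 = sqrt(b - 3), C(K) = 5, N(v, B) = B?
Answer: -164161/320 - I*sqrt(3)/320 ≈ -513.0 - 0.0054127*I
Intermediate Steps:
d(b) = 4*sqrt(-3 + b) (d(b) = 4*sqrt(b - 3) = 4*sqrt(-3 + b))
Y = -80 (Y = (4*(-5))*4 = -20*4 = -80)
R(q) = 1/(-80 + q) (R(q) = 1/(q - 80) = 1/(-80 + q))
R((d(0)*4)*C(-2)) - 513 = 1/(-80 + ((4*sqrt(-3 + 0))*4)*5) - 513 = 1/(-80 + ((4*sqrt(-3))*4)*5) - 513 = 1/(-80 + ((4*(I*sqrt(3)))*4)*5) - 513 = 1/(-80 + ((4*I*sqrt(3))*4)*5) - 513 = 1/(-80 + (16*I*sqrt(3))*5) - 513 = 1/(-80 + 80*I*sqrt(3)) - 513 = -513 + 1/(-80 + 80*I*sqrt(3))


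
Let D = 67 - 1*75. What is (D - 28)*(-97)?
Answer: 3492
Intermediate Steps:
D = -8 (D = 67 - 75 = -8)
(D - 28)*(-97) = (-8 - 28)*(-97) = -36*(-97) = 3492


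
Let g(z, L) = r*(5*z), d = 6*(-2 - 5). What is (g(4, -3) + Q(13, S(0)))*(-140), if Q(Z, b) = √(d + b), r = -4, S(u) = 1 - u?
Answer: 11200 - 140*I*√41 ≈ 11200.0 - 896.44*I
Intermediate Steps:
d = -42 (d = 6*(-7) = -42)
Q(Z, b) = √(-42 + b)
g(z, L) = -20*z
(g(4, -3) + Q(13, S(0)))*(-140) = (-20*4 + √(-42 + (1 - 1*0)))*(-140) = (-80 + √(-42 + (1 + 0)))*(-140) = (-80 + √(-42 + 1))*(-140) = (-80 + √(-41))*(-140) = (-80 + I*√41)*(-140) = 11200 - 140*I*√41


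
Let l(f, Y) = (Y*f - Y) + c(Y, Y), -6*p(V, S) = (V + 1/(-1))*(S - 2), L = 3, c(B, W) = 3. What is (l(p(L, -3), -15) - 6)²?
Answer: 169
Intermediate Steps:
p(V, S) = -(-1 + V)*(-2 + S)/6 (p(V, S) = -(V + 1/(-1))*(S - 2)/6 = -(V + 1*(-1))*(-2 + S)/6 = -(V - 1)*(-2 + S)/6 = -(-1 + V)*(-2 + S)/6)
l(f, Y) = 3 - Y + Y*f (l(f, Y) = (Y*f - Y) + 3 = (-Y + Y*f) + 3 = 3 - Y + Y*f)
(l(p(L, -3), -15) - 6)² = ((3 - 1*(-15) - 15*(-⅓ + (⅓)*3 + (⅙)*(-3) - ⅙*(-3)*3)) - 6)² = ((3 + 15 - 15*(-⅓ + 1 - ½ + 3/2)) - 6)² = ((3 + 15 - 15*5/3) - 6)² = ((3 + 15 - 25) - 6)² = (-7 - 6)² = (-13)² = 169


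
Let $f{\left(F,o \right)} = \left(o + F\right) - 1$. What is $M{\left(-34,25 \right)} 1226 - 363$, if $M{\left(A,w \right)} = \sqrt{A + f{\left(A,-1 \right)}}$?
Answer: $-363 + 1226 i \sqrt{70} \approx -363.0 + 10257.0 i$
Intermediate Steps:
$f{\left(F,o \right)} = -1 + F + o$ ($f{\left(F,o \right)} = \left(F + o\right) - 1 = -1 + F + o$)
$M{\left(A,w \right)} = \sqrt{-2 + 2 A}$ ($M{\left(A,w \right)} = \sqrt{A - \left(2 - A\right)} = \sqrt{A + \left(-2 + A\right)} = \sqrt{-2 + 2 A}$)
$M{\left(-34,25 \right)} 1226 - 363 = \sqrt{-2 + 2 \left(-34\right)} 1226 - 363 = \sqrt{-2 - 68} \cdot 1226 - 363 = \sqrt{-70} \cdot 1226 - 363 = i \sqrt{70} \cdot 1226 - 363 = 1226 i \sqrt{70} - 363 = -363 + 1226 i \sqrt{70}$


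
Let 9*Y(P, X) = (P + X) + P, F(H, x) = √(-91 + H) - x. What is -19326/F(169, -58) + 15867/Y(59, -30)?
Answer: 185305377/144584 + 9663*√78/1643 ≈ 1333.6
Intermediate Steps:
Y(P, X) = X/9 + 2*P/9 (Y(P, X) = ((P + X) + P)/9 = (X + 2*P)/9 = X/9 + 2*P/9)
-19326/F(169, -58) + 15867/Y(59, -30) = -19326/(√(-91 + 169) - 1*(-58)) + 15867/((⅑)*(-30) + (2/9)*59) = -19326/(√78 + 58) + 15867/(-10/3 + 118/9) = -19326/(58 + √78) + 15867/(88/9) = -19326/(58 + √78) + 15867*(9/88) = -19326/(58 + √78) + 142803/88 = 142803/88 - 19326/(58 + √78)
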